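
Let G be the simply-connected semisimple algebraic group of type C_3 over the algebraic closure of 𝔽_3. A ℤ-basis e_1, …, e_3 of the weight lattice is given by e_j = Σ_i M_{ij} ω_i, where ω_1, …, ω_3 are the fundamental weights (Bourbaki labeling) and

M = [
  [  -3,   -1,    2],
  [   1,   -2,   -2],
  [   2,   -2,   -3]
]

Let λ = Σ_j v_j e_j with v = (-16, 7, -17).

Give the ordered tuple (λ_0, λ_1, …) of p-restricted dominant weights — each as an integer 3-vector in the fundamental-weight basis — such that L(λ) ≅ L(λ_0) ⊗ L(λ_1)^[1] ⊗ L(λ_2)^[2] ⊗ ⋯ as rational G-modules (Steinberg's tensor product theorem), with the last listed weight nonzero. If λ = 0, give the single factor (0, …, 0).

((1, 1, 2), (2, 1, 1))

Compute c_i = Σ_j M_{ij} v_j with v = (-16, 7, -17):
  c_1 = (-3)·(-16) + (-1)·(7) + (2)·(-17) = 7
  c_2 = (1)·(-16) + (-2)·(7) + (-2)·(-17) = 4
  c_3 = (2)·(-16) + (-2)·(7) + (-3)·(-17) = 5
Writing each c_i in base p = 3:
  c_1 = 7 = 1·3^0 + 2·3^1
  c_2 = 4 = 1·3^0 + 1·3^1
  c_3 = 5 = 2·3^0 + 1·3^1
p-restricted factor λ_0 = (1, 1, 2)
p-restricted factor λ_1 = (2, 1, 1)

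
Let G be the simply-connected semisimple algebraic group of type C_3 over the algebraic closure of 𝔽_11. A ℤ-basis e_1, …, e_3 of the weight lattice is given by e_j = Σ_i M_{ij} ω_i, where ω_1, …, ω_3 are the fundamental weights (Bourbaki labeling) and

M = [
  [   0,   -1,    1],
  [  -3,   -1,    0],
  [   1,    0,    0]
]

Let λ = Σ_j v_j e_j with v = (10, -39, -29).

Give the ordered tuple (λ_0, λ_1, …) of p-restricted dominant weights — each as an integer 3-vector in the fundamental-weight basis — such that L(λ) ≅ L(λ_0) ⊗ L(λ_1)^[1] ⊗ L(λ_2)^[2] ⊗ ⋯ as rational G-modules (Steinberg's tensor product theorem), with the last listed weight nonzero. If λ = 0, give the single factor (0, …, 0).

In the fundamental-weight basis, λ has coordinates c = M·v (v = (10, -39, -29)):
  c_1 = 0*10 + -1*-39 + 1*-29 = 10
  c_2 = -3*10 + -1*-39 + 0*-29 = 9
  c_3 = 1*10 + 0*-39 + 0*-29 = 10
Expand coordinatewise in base 11:
  c_1 = 10 = 10·11^0
  c_2 = 9 = 9·11^0
  c_3 = 10 = 10·11^0
Factor λ_0 = (10, 9, 10)

((10, 9, 10),)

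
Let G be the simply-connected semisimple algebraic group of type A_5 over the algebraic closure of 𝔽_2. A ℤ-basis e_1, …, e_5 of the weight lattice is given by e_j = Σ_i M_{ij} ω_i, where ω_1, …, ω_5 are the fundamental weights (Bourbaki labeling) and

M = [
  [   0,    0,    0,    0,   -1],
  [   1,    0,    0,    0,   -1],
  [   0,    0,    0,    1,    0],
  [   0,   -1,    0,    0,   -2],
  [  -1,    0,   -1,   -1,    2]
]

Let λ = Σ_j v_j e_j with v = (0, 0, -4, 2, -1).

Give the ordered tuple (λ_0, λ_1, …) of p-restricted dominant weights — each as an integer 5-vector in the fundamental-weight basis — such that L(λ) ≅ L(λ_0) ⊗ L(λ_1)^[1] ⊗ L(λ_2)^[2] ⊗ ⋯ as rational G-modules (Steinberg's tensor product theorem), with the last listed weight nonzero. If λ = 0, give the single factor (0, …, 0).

Converting to the ω-basis (c_i = row i of M dotted with v = (0, 0, -4, 2, -1)):
  c_1 = 0*0 + 0*0 + 0*-4 + 0*2 + -1*-1 = 1
  c_2 = 1*0 + 0*0 + 0*-4 + 0*2 + -1*-1 = 1
  c_3 = 0*0 + 0*0 + 0*-4 + 1*2 + 0*-1 = 2
  c_4 = 0*0 + -1*0 + 0*-4 + 0*2 + -2*-1 = 2
  c_5 = -1*0 + 0*0 + -1*-4 + -1*2 + 2*-1 = 0
Base-2 expansion of each c_i:
  c_1 = 1 = 1·2^0
  c_2 = 1 = 1·2^0
  c_3 = 2 = 0·2^0 + 1·2^1
  c_4 = 2 = 0·2^0 + 1·2^1
  c_5 = 0
Factor λ_0 = (1, 1, 0, 0, 0)
Factor λ_1 = (0, 0, 1, 1, 0)

((1, 1, 0, 0, 0), (0, 0, 1, 1, 0))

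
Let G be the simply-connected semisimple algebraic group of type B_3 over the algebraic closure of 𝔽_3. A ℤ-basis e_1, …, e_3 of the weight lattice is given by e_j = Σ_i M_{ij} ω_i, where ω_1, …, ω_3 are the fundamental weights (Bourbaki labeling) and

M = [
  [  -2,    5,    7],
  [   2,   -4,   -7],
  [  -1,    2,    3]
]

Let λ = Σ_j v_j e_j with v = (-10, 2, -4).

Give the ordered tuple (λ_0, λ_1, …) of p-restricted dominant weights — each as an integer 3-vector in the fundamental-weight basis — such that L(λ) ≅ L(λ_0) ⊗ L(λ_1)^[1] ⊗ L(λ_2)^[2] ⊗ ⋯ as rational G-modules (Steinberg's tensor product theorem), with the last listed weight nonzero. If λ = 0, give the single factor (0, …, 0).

In the fundamental-weight basis, λ has coordinates c = M·v (v = (-10, 2, -4)):
  c_1 = (-2)·(-10) + 5·2 + (7)·(-4) = 2
  c_2 = (2)·(-10) + (-4)·(2) + (-7)·(-4) = 0
  c_3 = (-1)·(-10) + 2·2 + (3)·(-4) = 2
Writing each c_i in base p = 3:
  c_1 = 2 = 2·3^0
  c_2 = 0
  c_3 = 2 = 2·3^0
p-restricted factor λ_0 = (2, 0, 2)

((2, 0, 2),)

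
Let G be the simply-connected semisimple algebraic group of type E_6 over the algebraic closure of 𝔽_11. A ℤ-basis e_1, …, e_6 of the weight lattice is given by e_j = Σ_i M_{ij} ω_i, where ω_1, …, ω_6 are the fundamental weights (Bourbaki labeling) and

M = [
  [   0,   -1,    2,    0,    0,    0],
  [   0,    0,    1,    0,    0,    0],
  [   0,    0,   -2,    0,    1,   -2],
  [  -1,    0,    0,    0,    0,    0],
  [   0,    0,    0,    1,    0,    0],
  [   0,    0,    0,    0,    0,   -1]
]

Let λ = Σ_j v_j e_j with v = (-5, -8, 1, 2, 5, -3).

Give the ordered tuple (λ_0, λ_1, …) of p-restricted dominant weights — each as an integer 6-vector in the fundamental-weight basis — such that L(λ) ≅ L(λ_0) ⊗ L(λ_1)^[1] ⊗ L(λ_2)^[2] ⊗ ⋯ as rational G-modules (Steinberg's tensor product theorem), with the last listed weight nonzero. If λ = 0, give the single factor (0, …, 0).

((10, 1, 9, 5, 2, 3),)

ω-coordinates c = M·v, v = (-5, -8, 1, 2, 5, -3):
  c_1 = (0)·(-5) + (-1)·(-8) + 2·1 + 0·2 + 0·5 + (0)·(-3) = 10
  c_2 = (0)·(-5) + (0)·(-8) + 1·1 + 0·2 + 0·5 + (0)·(-3) = 1
  c_3 = (0)·(-5) + (0)·(-8) + (-2)·(1) + 0·2 + 1·5 + (-2)·(-3) = 9
  c_4 = (-1)·(-5) + (0)·(-8) + 0·1 + 0·2 + 0·5 + (0)·(-3) = 5
  c_5 = (0)·(-5) + (0)·(-8) + 0·1 + 1·2 + 0·5 + (0)·(-3) = 2
  c_6 = (0)·(-5) + (0)·(-8) + 0·1 + 0·2 + 0·5 + (-1)·(-3) = 3
Writing each c_i in base p = 11:
  c_1 = 10 = 10·11^0
  c_2 = 1 = 1·11^0
  c_3 = 9 = 9·11^0
  c_4 = 5 = 5·11^0
  c_5 = 2 = 2·11^0
  c_6 = 3 = 3·11^0
λ_0 = (10, 1, 9, 5, 2, 3)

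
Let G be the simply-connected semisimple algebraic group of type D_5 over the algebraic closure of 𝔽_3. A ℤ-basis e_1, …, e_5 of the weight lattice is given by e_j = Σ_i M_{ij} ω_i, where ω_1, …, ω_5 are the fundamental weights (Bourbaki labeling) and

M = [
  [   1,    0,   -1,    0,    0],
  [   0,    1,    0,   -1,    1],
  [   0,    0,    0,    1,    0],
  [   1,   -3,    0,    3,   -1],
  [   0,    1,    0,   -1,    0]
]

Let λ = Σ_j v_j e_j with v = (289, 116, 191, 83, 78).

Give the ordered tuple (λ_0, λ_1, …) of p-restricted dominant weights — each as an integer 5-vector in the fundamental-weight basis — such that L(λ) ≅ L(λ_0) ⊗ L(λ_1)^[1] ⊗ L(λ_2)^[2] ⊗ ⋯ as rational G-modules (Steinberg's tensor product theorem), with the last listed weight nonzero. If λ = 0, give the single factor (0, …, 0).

((2, 0, 2, 1, 0), (2, 1, 0, 1, 2), (1, 0, 0, 0, 0), (0, 1, 0, 1, 1), (1, 1, 1, 1, 0))

ω-coordinates c = M·v, v = (289, 116, 191, 83, 78):
  c_1 = 1*289 + 0*116 + -1*191 + 0*83 + 0*78 = 98
  c_2 = 0*289 + 1*116 + 0*191 + -1*83 + 1*78 = 111
  c_3 = 0*289 + 0*116 + 0*191 + 1*83 + 0*78 = 83
  c_4 = 1*289 + -3*116 + 0*191 + 3*83 + -1*78 = 112
  c_5 = 0*289 + 1*116 + 0*191 + -1*83 + 0*78 = 33
Expand coordinatewise in base 3:
  c_1 = 98 = 2·3^0 + 2·3^1 + 1·3^2 + 0·3^3 + 1·3^4
  c_2 = 111 = 0·3^0 + 1·3^1 + 0·3^2 + 1·3^3 + 1·3^4
  c_3 = 83 = 2·3^0 + 0·3^1 + 0·3^2 + 0·3^3 + 1·3^4
  c_4 = 112 = 1·3^0 + 1·3^1 + 0·3^2 + 1·3^3 + 1·3^4
  c_5 = 33 = 0·3^0 + 2·3^1 + 0·3^2 + 1·3^3
p-restricted factor λ_0 = (2, 0, 2, 1, 0)
p-restricted factor λ_1 = (2, 1, 0, 1, 2)
p-restricted factor λ_2 = (1, 0, 0, 0, 0)
p-restricted factor λ_3 = (0, 1, 0, 1, 1)
p-restricted factor λ_4 = (1, 1, 1, 1, 0)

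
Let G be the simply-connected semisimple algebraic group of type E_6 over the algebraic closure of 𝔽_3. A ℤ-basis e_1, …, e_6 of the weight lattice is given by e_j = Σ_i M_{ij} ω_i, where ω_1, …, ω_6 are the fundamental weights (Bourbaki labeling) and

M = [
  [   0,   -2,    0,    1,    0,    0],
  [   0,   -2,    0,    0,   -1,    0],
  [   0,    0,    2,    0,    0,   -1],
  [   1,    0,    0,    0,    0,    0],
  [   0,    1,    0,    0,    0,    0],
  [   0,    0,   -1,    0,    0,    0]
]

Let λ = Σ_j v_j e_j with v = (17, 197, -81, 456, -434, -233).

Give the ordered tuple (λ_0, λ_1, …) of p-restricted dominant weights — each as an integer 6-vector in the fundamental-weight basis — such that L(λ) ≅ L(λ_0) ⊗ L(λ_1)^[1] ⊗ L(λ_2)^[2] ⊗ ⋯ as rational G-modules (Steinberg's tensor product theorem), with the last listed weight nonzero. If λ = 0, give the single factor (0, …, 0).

((2, 1, 2, 2, 2, 0), (2, 1, 2, 2, 2, 0), (0, 1, 1, 1, 0, 0), (2, 1, 2, 0, 1, 0), (0, 0, 0, 0, 2, 1))

Change of basis e → ω: c = M·v where v = (17, 197, -81, 456, -434, -233):
  c_1 = 0·17 + (-2)·(197) + (0)·(-81) + 1·456 + (0)·(-434) + (0)·(-233) = 62
  c_2 = 0·17 + (-2)·(197) + (0)·(-81) + 0·456 + (-1)·(-434) + (0)·(-233) = 40
  c_3 = 0·17 + 0·197 + (2)·(-81) + 0·456 + (0)·(-434) + (-1)·(-233) = 71
  c_4 = 1·17 + 0·197 + (0)·(-81) + 0·456 + (0)·(-434) + (0)·(-233) = 17
  c_5 = 0·17 + 1·197 + (0)·(-81) + 0·456 + (0)·(-434) + (0)·(-233) = 197
  c_6 = 0·17 + 0·197 + (-1)·(-81) + 0·456 + (0)·(-434) + (0)·(-233) = 81
Expand coordinatewise in base 3:
  c_1 = 62 = 2·3^0 + 2·3^1 + 0·3^2 + 2·3^3
  c_2 = 40 = 1·3^0 + 1·3^1 + 1·3^2 + 1·3^3
  c_3 = 71 = 2·3^0 + 2·3^1 + 1·3^2 + 2·3^3
  c_4 = 17 = 2·3^0 + 2·3^1 + 1·3^2
  c_5 = 197 = 2·3^0 + 2·3^1 + 0·3^2 + 1·3^3 + 2·3^4
  c_6 = 81 = 0·3^0 + 0·3^1 + 0·3^2 + 0·3^3 + 1·3^4
λ_0 = (2, 1, 2, 2, 2, 0)
λ_1 = (2, 1, 2, 2, 2, 0)
λ_2 = (0, 1, 1, 1, 0, 0)
λ_3 = (2, 1, 2, 0, 1, 0)
λ_4 = (0, 0, 0, 0, 2, 1)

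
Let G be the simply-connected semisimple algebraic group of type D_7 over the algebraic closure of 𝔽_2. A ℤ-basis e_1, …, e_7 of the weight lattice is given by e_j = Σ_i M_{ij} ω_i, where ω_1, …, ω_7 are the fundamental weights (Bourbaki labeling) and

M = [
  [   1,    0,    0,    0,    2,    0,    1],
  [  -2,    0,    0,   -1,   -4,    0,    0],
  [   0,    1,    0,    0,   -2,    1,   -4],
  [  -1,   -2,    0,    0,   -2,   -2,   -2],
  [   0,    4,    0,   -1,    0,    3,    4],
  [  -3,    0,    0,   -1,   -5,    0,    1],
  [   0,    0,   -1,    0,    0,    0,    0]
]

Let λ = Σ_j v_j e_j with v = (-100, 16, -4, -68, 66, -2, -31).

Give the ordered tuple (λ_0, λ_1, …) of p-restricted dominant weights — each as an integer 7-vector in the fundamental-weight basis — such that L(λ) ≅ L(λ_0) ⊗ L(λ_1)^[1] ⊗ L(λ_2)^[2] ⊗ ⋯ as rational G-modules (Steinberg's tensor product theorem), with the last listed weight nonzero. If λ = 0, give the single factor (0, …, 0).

((1, 0, 0, 0, 0, 1, 0), (0, 0, 1, 1, 1, 1, 0), (0, 1, 1, 0, 0, 1, 1))

Converting to the ω-basis (c_i = row i of M dotted with v = (-100, 16, -4, -68, 66, -2, -31)):
  c_1 = (1)·(-100) + 0·16 + (0)·(-4) + (0)·(-68) + 2·66 + (0)·(-2) + (1)·(-31) = 1
  c_2 = (-2)·(-100) + 0·16 + (0)·(-4) + (-1)·(-68) + (-4)·(66) + (0)·(-2) + (0)·(-31) = 4
  c_3 = (0)·(-100) + 1·16 + (0)·(-4) + (0)·(-68) + (-2)·(66) + (1)·(-2) + (-4)·(-31) = 6
  c_4 = (-1)·(-100) + (-2)·(16) + (0)·(-4) + (0)·(-68) + (-2)·(66) + (-2)·(-2) + (-2)·(-31) = 2
  c_5 = (0)·(-100) + 4·16 + (0)·(-4) + (-1)·(-68) + 0·66 + (3)·(-2) + (4)·(-31) = 2
  c_6 = (-3)·(-100) + 0·16 + (0)·(-4) + (-1)·(-68) + (-5)·(66) + (0)·(-2) + (1)·(-31) = 7
  c_7 = (0)·(-100) + 0·16 + (-1)·(-4) + (0)·(-68) + 0·66 + (0)·(-2) + (0)·(-31) = 4
Base-2 expansion of each c_i:
  c_1 = 1 = 1·2^0
  c_2 = 4 = 0·2^0 + 0·2^1 + 1·2^2
  c_3 = 6 = 0·2^0 + 1·2^1 + 1·2^2
  c_4 = 2 = 0·2^0 + 1·2^1
  c_5 = 2 = 0·2^0 + 1·2^1
  c_6 = 7 = 1·2^0 + 1·2^1 + 1·2^2
  c_7 = 4 = 0·2^0 + 0·2^1 + 1·2^2
Factor λ_0 = (1, 0, 0, 0, 0, 1, 0)
Factor λ_1 = (0, 0, 1, 1, 1, 1, 0)
Factor λ_2 = (0, 1, 1, 0, 0, 1, 1)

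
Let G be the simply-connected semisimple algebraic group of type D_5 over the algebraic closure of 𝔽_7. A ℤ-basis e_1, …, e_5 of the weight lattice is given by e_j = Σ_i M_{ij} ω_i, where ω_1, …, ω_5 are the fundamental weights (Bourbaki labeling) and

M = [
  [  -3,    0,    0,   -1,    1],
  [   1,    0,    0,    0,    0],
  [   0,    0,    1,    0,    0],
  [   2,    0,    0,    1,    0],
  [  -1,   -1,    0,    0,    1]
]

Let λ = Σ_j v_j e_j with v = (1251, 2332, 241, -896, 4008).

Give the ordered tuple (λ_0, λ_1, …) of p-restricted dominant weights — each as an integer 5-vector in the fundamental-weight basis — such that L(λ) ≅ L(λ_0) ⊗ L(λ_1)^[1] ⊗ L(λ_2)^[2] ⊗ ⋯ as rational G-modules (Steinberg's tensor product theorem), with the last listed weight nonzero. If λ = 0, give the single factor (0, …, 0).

((3, 5, 3, 3, 5), (3, 3, 6, 5, 4), (2, 4, 4, 4, 1), (3, 3, 0, 4, 1))

ω-coordinates c = M·v, v = (1251, 2332, 241, -896, 4008):
  c_1 = (-3)·(1251) + (0)·(2332) + (0)·(241) + (-1)·(-896) + (1)·(4008) = 1151
  c_2 = (1)·(1251) + (0)·(2332) + (0)·(241) + (0)·(-896) + (0)·(4008) = 1251
  c_3 = (0)·(1251) + (0)·(2332) + (1)·(241) + (0)·(-896) + (0)·(4008) = 241
  c_4 = (2)·(1251) + (0)·(2332) + (0)·(241) + (1)·(-896) + (0)·(4008) = 1606
  c_5 = (-1)·(1251) + (-1)·(2332) + (0)·(241) + (0)·(-896) + (1)·(4008) = 425
Base-7 expansion of each c_i:
  c_1 = 1151 = 3·7^0 + 3·7^1 + 2·7^2 + 3·7^3
  c_2 = 1251 = 5·7^0 + 3·7^1 + 4·7^2 + 3·7^3
  c_3 = 241 = 3·7^0 + 6·7^1 + 4·7^2
  c_4 = 1606 = 3·7^0 + 5·7^1 + 4·7^2 + 4·7^3
  c_5 = 425 = 5·7^0 + 4·7^1 + 1·7^2 + 1·7^3
p-restricted factor λ_0 = (3, 5, 3, 3, 5)
p-restricted factor λ_1 = (3, 3, 6, 5, 4)
p-restricted factor λ_2 = (2, 4, 4, 4, 1)
p-restricted factor λ_3 = (3, 3, 0, 4, 1)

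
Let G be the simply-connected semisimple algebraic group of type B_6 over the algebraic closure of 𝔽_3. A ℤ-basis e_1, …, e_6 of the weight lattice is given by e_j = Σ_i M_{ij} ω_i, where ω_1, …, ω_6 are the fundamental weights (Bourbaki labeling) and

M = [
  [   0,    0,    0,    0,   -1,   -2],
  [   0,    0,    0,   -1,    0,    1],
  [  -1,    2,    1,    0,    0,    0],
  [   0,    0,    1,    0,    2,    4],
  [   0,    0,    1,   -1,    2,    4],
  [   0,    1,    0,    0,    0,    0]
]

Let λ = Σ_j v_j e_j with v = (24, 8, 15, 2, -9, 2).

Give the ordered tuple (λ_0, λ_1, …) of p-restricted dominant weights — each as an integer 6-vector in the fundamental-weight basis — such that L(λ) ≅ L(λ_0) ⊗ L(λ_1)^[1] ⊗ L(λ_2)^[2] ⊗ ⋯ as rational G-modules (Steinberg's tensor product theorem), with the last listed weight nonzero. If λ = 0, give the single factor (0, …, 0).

((2, 0, 1, 2, 0, 2), (1, 0, 2, 1, 1, 2))

Compute c_i = Σ_j M_{ij} v_j with v = (24, 8, 15, 2, -9, 2):
  c_1 = (0)·(24) + (0)·(8) + (0)·(15) + (0)·(2) + (-1)·(-9) + (-2)·(2) = 5
  c_2 = (0)·(24) + (0)·(8) + (0)·(15) + (-1)·(2) + (0)·(-9) + (1)·(2) = 0
  c_3 = (-1)·(24) + (2)·(8) + (1)·(15) + (0)·(2) + (0)·(-9) + (0)·(2) = 7
  c_4 = (0)·(24) + (0)·(8) + (1)·(15) + (0)·(2) + (2)·(-9) + (4)·(2) = 5
  c_5 = (0)·(24) + (0)·(8) + (1)·(15) + (-1)·(2) + (2)·(-9) + (4)·(2) = 3
  c_6 = (0)·(24) + (1)·(8) + (0)·(15) + (0)·(2) + (0)·(-9) + (0)·(2) = 8
Expand coordinatewise in base 3:
  c_1 = 5 = 2·3^0 + 1·3^1
  c_2 = 0
  c_3 = 7 = 1·3^0 + 2·3^1
  c_4 = 5 = 2·3^0 + 1·3^1
  c_5 = 3 = 0·3^0 + 1·3^1
  c_6 = 8 = 2·3^0 + 2·3^1
λ_0 = (2, 0, 1, 2, 0, 2)
λ_1 = (1, 0, 2, 1, 1, 2)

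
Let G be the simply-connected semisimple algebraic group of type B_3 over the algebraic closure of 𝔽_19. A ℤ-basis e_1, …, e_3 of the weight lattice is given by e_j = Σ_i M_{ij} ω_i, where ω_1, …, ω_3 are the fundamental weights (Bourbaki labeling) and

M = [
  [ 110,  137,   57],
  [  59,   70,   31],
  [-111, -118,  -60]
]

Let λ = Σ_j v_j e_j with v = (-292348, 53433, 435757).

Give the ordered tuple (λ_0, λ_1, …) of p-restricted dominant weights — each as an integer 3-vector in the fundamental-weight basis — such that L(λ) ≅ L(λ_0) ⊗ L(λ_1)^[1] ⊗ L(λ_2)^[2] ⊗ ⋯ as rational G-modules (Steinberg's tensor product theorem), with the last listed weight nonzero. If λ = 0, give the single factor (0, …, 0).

((0, 17, 0), (10, 12, 6))

ω-coordinates c = M·v, v = (-292348, 53433, 435757):
  c_1 = (110)·(-292348) + (137)·(53433) + (57)·(435757) = 190
  c_2 = (59)·(-292348) + (70)·(53433) + (31)·(435757) = 245
  c_3 = (-111)·(-292348) + (-118)·(53433) + (-60)·(435757) = 114
Writing each c_i in base p = 19:
  c_1 = 190 = 0·19^0 + 10·19^1
  c_2 = 245 = 17·19^0 + 12·19^1
  c_3 = 114 = 0·19^0 + 6·19^1
p-restricted factor λ_0 = (0, 17, 0)
p-restricted factor λ_1 = (10, 12, 6)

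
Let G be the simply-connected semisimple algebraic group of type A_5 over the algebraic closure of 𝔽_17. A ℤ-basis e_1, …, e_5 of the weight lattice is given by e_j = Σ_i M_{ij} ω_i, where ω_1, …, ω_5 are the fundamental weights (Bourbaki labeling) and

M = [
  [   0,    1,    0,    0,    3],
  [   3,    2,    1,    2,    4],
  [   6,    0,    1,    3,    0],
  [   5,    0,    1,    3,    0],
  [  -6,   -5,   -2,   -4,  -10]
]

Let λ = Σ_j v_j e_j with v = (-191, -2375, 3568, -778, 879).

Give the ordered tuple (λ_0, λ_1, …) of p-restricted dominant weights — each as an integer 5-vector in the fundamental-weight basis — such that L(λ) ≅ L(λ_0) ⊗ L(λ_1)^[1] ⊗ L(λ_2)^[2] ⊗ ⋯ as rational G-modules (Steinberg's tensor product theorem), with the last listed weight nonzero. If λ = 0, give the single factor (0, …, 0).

Change of basis e → ω: c = M·v where v = (-191, -2375, 3568, -778, 879):
  c_1 = 0*-191 + 1*-2375 + 0*3568 + 0*-778 + 3*879 = 262
  c_2 = 3*-191 + 2*-2375 + 1*3568 + 2*-778 + 4*879 = 205
  c_3 = 6*-191 + 0*-2375 + 1*3568 + 3*-778 + 0*879 = 88
  c_4 = 5*-191 + 0*-2375 + 1*3568 + 3*-778 + 0*879 = 279
  c_5 = -6*-191 + -5*-2375 + -2*3568 + -4*-778 + -10*879 = 207
Writing each c_i in base p = 17:
  c_1 = 262 = 7·17^0 + 15·17^1
  c_2 = 205 = 1·17^0 + 12·17^1
  c_3 = 88 = 3·17^0 + 5·17^1
  c_4 = 279 = 7·17^0 + 16·17^1
  c_5 = 207 = 3·17^0 + 12·17^1
λ_0 = (7, 1, 3, 7, 3)
λ_1 = (15, 12, 5, 16, 12)

((7, 1, 3, 7, 3), (15, 12, 5, 16, 12))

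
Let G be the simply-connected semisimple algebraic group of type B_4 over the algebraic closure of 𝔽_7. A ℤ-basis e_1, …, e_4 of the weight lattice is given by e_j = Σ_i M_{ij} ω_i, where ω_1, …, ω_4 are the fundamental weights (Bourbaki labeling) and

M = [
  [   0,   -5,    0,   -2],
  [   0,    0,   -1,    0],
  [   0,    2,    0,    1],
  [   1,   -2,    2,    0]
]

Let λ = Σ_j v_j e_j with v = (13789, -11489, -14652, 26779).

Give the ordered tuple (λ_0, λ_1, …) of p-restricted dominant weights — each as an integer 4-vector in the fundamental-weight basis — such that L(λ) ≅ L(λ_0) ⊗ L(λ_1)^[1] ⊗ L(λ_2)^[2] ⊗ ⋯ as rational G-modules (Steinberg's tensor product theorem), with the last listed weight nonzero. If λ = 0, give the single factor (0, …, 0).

((2, 1, 0, 1), (2, 0, 4, 2), (2, 5, 0, 5), (4, 0, 4, 0), (1, 6, 1, 3))

In the fundamental-weight basis, λ has coordinates c = M·v (v = (13789, -11489, -14652, 26779)):
  c_1 = 0·13789 + (-5)·(-11489) + (0)·(-14652) + (-2)·(26779) = 3887
  c_2 = 0·13789 + (0)·(-11489) + (-1)·(-14652) + 0·26779 = 14652
  c_3 = 0·13789 + (2)·(-11489) + (0)·(-14652) + 1·26779 = 3801
  c_4 = 1·13789 + (-2)·(-11489) + (2)·(-14652) + 0·26779 = 7463
Base-7 expansion of each c_i:
  c_1 = 3887 = 2·7^0 + 2·7^1 + 2·7^2 + 4·7^3 + 1·7^4
  c_2 = 14652 = 1·7^0 + 0·7^1 + 5·7^2 + 0·7^3 + 6·7^4
  c_3 = 3801 = 0·7^0 + 4·7^1 + 0·7^2 + 4·7^3 + 1·7^4
  c_4 = 7463 = 1·7^0 + 2·7^1 + 5·7^2 + 0·7^3 + 3·7^4
Factor λ_0 = (2, 1, 0, 1)
Factor λ_1 = (2, 0, 4, 2)
Factor λ_2 = (2, 5, 0, 5)
Factor λ_3 = (4, 0, 4, 0)
Factor λ_4 = (1, 6, 1, 3)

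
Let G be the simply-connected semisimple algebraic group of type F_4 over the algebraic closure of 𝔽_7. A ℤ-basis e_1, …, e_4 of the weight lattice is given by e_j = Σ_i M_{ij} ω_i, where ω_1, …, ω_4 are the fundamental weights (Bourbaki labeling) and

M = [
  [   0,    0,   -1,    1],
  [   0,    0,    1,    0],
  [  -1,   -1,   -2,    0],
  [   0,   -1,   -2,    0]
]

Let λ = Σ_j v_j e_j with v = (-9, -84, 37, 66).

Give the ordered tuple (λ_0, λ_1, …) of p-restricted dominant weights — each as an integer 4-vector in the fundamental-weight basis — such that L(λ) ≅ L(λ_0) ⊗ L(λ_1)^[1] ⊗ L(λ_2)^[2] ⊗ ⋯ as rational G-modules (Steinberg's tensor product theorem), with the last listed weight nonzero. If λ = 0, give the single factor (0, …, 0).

((1, 2, 5, 3), (4, 5, 2, 1))

Converting to the ω-basis (c_i = row i of M dotted with v = (-9, -84, 37, 66)):
  c_1 = (0)·(-9) + (0)·(-84) + (-1)·(37) + (1)·(66) = 29
  c_2 = (0)·(-9) + (0)·(-84) + (1)·(37) + (0)·(66) = 37
  c_3 = (-1)·(-9) + (-1)·(-84) + (-2)·(37) + (0)·(66) = 19
  c_4 = (0)·(-9) + (-1)·(-84) + (-2)·(37) + (0)·(66) = 10
p = 7; digits c_i = Σ_j d_{ij}·7^j, 0 ≤ d_{ij} < 7:
  c_1 = 29 = 1·7^0 + 4·7^1
  c_2 = 37 = 2·7^0 + 5·7^1
  c_3 = 19 = 5·7^0 + 2·7^1
  c_4 = 10 = 3·7^0 + 1·7^1
p-restricted factor λ_0 = (1, 2, 5, 3)
p-restricted factor λ_1 = (4, 5, 2, 1)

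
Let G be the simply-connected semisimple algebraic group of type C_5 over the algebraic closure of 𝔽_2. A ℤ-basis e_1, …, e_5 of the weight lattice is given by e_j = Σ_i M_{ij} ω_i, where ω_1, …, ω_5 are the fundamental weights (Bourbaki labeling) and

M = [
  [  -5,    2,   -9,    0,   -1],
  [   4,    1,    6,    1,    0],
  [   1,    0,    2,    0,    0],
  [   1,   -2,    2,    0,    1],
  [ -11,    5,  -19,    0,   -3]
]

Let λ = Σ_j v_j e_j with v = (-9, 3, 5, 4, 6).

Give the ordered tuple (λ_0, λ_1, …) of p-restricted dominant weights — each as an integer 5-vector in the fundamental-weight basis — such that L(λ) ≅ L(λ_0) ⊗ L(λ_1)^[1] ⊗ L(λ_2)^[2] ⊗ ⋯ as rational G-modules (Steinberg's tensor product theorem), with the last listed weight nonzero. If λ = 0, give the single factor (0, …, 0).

((0, 1, 1, 1, 1),)

Converting to the ω-basis (c_i = row i of M dotted with v = (-9, 3, 5, 4, 6)):
  c_1 = -5*-9 + 2*3 + -9*5 + 0*4 + -1*6 = 0
  c_2 = 4*-9 + 1*3 + 6*5 + 1*4 + 0*6 = 1
  c_3 = 1*-9 + 0*3 + 2*5 + 0*4 + 0*6 = 1
  c_4 = 1*-9 + -2*3 + 2*5 + 0*4 + 1*6 = 1
  c_5 = -11*-9 + 5*3 + -19*5 + 0*4 + -3*6 = 1
Base-2 expansion of each c_i:
  c_1 = 0
  c_2 = 1 = 1·2^0
  c_3 = 1 = 1·2^0
  c_4 = 1 = 1·2^0
  c_5 = 1 = 1·2^0
Factor λ_0 = (0, 1, 1, 1, 1)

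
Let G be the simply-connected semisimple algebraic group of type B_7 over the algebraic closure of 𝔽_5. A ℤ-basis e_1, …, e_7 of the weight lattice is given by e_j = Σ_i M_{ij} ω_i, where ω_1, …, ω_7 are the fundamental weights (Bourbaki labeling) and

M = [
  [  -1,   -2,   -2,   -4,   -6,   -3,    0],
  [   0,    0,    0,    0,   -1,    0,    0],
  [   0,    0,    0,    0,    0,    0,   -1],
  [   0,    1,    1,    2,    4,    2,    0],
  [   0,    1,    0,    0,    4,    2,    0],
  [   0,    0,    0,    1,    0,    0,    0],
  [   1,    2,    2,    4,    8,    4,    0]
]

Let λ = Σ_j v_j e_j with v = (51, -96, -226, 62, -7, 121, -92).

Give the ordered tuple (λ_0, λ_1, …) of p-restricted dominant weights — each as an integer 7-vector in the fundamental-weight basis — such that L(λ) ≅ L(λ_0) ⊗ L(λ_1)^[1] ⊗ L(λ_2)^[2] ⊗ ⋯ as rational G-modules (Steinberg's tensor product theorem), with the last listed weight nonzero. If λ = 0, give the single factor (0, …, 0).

((4, 2, 2, 1, 3, 2, 3), (4, 1, 3, 3, 3, 2, 1), (0, 0, 3, 0, 4, 2, 3))

ω-coordinates c = M·v, v = (51, -96, -226, 62, -7, 121, -92):
  c_1 = (-1)·(51) + (-2)·(-96) + (-2)·(-226) + (-4)·(62) + (-6)·(-7) + (-3)·(121) + (0)·(-92) = 24
  c_2 = (0)·(51) + (0)·(-96) + (0)·(-226) + (0)·(62) + (-1)·(-7) + (0)·(121) + (0)·(-92) = 7
  c_3 = (0)·(51) + (0)·(-96) + (0)·(-226) + (0)·(62) + (0)·(-7) + (0)·(121) + (-1)·(-92) = 92
  c_4 = (0)·(51) + (1)·(-96) + (1)·(-226) + (2)·(62) + (4)·(-7) + (2)·(121) + (0)·(-92) = 16
  c_5 = (0)·(51) + (1)·(-96) + (0)·(-226) + (0)·(62) + (4)·(-7) + (2)·(121) + (0)·(-92) = 118
  c_6 = (0)·(51) + (0)·(-96) + (0)·(-226) + (1)·(62) + (0)·(-7) + (0)·(121) + (0)·(-92) = 62
  c_7 = (1)·(51) + (2)·(-96) + (2)·(-226) + (4)·(62) + (8)·(-7) + (4)·(121) + (0)·(-92) = 83
Writing each c_i in base p = 5:
  c_1 = 24 = 4·5^0 + 4·5^1
  c_2 = 7 = 2·5^0 + 1·5^1
  c_3 = 92 = 2·5^0 + 3·5^1 + 3·5^2
  c_4 = 16 = 1·5^0 + 3·5^1
  c_5 = 118 = 3·5^0 + 3·5^1 + 4·5^2
  c_6 = 62 = 2·5^0 + 2·5^1 + 2·5^2
  c_7 = 83 = 3·5^0 + 1·5^1 + 3·5^2
λ_0 = (4, 2, 2, 1, 3, 2, 3)
λ_1 = (4, 1, 3, 3, 3, 2, 1)
λ_2 = (0, 0, 3, 0, 4, 2, 3)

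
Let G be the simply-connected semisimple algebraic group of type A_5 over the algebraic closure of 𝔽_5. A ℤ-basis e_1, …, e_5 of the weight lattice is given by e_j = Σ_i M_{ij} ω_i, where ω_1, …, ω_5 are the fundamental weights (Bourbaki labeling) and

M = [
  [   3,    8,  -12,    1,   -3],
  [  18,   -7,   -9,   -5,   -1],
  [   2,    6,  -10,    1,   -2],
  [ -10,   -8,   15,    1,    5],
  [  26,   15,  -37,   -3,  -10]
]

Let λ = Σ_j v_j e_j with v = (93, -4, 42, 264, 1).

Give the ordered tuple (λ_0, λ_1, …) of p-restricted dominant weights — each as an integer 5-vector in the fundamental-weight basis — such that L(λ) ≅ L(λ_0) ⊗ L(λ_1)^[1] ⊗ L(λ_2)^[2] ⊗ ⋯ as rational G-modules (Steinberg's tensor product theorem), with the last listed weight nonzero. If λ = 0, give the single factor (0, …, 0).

Change of basis e → ω: c = M·v where v = (93, -4, 42, 264, 1):
  c_1 = (3)·(93) + (8)·(-4) + (-12)·(42) + (1)·(264) + (-3)·(1) = 4
  c_2 = (18)·(93) + (-7)·(-4) + (-9)·(42) + (-5)·(264) + (-1)·(1) = 3
  c_3 = (2)·(93) + (6)·(-4) + (-10)·(42) + (1)·(264) + (-2)·(1) = 4
  c_4 = (-10)·(93) + (-8)·(-4) + (15)·(42) + (1)·(264) + (5)·(1) = 1
  c_5 = (26)·(93) + (15)·(-4) + (-37)·(42) + (-3)·(264) + (-10)·(1) = 2
Writing each c_i in base p = 5:
  c_1 = 4 = 4·5^0
  c_2 = 3 = 3·5^0
  c_3 = 4 = 4·5^0
  c_4 = 1 = 1·5^0
  c_5 = 2 = 2·5^0
p-restricted factor λ_0 = (4, 3, 4, 1, 2)

((4, 3, 4, 1, 2),)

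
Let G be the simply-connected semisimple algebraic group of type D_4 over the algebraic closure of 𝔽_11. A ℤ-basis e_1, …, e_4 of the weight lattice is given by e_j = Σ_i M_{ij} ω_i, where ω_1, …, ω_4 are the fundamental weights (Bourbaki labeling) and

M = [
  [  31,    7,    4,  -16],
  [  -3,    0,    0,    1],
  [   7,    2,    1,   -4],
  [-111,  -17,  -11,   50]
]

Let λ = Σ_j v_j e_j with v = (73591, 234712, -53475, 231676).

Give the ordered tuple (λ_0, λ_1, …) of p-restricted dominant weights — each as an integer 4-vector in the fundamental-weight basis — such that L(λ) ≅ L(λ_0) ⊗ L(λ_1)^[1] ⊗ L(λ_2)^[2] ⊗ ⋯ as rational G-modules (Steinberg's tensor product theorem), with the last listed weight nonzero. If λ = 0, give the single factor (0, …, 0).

Compute c_i = Σ_j M_{ij} v_j with v = (73591, 234712, -53475, 231676):
  c_1 = 31·73591 + 7·234712 + (4)·(-53475) + (-16)·(231676) = 3589
  c_2 = (-3)·(73591) + 0·234712 + (0)·(-53475) + 1·231676 = 10903
  c_3 = 7·73591 + 2·234712 + (1)·(-53475) + (-4)·(231676) = 4382
  c_4 = (-111)·(73591) + (-17)·(234712) + (-11)·(-53475) + 50·231676 = 13320
p = 11; digits c_i = Σ_j d_{ij}·11^j, 0 ≤ d_{ij} < 11:
  c_1 = 3589 = 3·11^0 + 7·11^1 + 7·11^2 + 2·11^3
  c_2 = 10903 = 2·11^0 + 1·11^1 + 2·11^2 + 8·11^3
  c_3 = 4382 = 4·11^0 + 2·11^1 + 3·11^2 + 3·11^3
  c_4 = 13320 = 10·11^0 + 0·11^1 + 0·11^2 + 10·11^3
λ_0 = (3, 2, 4, 10)
λ_1 = (7, 1, 2, 0)
λ_2 = (7, 2, 3, 0)
λ_3 = (2, 8, 3, 10)

((3, 2, 4, 10), (7, 1, 2, 0), (7, 2, 3, 0), (2, 8, 3, 10))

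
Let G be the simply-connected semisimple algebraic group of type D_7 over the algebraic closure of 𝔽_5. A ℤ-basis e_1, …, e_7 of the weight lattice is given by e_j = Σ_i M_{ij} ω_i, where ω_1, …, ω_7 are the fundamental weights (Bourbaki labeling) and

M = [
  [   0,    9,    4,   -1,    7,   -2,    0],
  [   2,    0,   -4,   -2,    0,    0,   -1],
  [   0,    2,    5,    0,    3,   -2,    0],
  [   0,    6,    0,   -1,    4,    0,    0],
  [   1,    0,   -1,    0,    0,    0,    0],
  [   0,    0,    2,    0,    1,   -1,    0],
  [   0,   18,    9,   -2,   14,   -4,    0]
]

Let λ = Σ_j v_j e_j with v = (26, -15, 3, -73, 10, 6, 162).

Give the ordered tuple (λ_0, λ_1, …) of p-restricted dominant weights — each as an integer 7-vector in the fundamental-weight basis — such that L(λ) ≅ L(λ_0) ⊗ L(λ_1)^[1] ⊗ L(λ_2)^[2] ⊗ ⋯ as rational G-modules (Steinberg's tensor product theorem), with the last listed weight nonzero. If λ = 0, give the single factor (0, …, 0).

((3, 4, 3, 3, 3, 0, 4), (1, 4, 0, 4, 4, 2, 3))

Compute c_i = Σ_j M_{ij} v_j with v = (26, -15, 3, -73, 10, 6, 162):
  c_1 = (0)·(26) + (9)·(-15) + (4)·(3) + (-1)·(-73) + (7)·(10) + (-2)·(6) + (0)·(162) = 8
  c_2 = (2)·(26) + (0)·(-15) + (-4)·(3) + (-2)·(-73) + (0)·(10) + (0)·(6) + (-1)·(162) = 24
  c_3 = (0)·(26) + (2)·(-15) + (5)·(3) + (0)·(-73) + (3)·(10) + (-2)·(6) + (0)·(162) = 3
  c_4 = (0)·(26) + (6)·(-15) + (0)·(3) + (-1)·(-73) + (4)·(10) + (0)·(6) + (0)·(162) = 23
  c_5 = (1)·(26) + (0)·(-15) + (-1)·(3) + (0)·(-73) + (0)·(10) + (0)·(6) + (0)·(162) = 23
  c_6 = (0)·(26) + (0)·(-15) + (2)·(3) + (0)·(-73) + (1)·(10) + (-1)·(6) + (0)·(162) = 10
  c_7 = (0)·(26) + (18)·(-15) + (9)·(3) + (-2)·(-73) + (14)·(10) + (-4)·(6) + (0)·(162) = 19
Writing each c_i in base p = 5:
  c_1 = 8 = 3·5^0 + 1·5^1
  c_2 = 24 = 4·5^0 + 4·5^1
  c_3 = 3 = 3·5^0
  c_4 = 23 = 3·5^0 + 4·5^1
  c_5 = 23 = 3·5^0 + 4·5^1
  c_6 = 10 = 0·5^0 + 2·5^1
  c_7 = 19 = 4·5^0 + 3·5^1
p-restricted factor λ_0 = (3, 4, 3, 3, 3, 0, 4)
p-restricted factor λ_1 = (1, 4, 0, 4, 4, 2, 3)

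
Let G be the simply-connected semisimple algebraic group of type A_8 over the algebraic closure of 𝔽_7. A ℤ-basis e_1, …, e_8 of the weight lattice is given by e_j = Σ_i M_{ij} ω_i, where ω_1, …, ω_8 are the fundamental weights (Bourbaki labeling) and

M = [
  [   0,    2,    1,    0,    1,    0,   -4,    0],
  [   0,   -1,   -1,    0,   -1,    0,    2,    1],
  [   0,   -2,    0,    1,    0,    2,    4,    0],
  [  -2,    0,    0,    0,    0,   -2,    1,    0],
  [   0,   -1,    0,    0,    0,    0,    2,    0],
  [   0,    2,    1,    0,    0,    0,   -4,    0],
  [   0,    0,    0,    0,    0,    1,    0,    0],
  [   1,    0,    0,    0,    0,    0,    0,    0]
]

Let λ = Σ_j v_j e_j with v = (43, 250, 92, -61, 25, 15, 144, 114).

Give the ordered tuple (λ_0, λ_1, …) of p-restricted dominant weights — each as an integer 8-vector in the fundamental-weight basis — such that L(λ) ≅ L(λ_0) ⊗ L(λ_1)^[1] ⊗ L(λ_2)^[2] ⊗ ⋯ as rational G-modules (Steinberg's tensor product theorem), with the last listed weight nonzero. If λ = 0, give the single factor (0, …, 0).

Change of basis e → ω: c = M·v where v = (43, 250, 92, -61, 25, 15, 144, 114):
  c_1 = 0·43 + 2·250 + 1·92 + (0)·(-61) + 1·25 + 0·15 + (-4)·(144) + 0·114 = 41
  c_2 = 0·43 + (-1)·(250) + (-1)·(92) + (0)·(-61) + (-1)·(25) + 0·15 + 2·144 + 1·114 = 35
  c_3 = 0·43 + (-2)·(250) + 0·92 + (1)·(-61) + 0·25 + 2·15 + 4·144 + 0·114 = 45
  c_4 = (-2)·(43) + 0·250 + 0·92 + (0)·(-61) + 0·25 + (-2)·(15) + 1·144 + 0·114 = 28
  c_5 = 0·43 + (-1)·(250) + 0·92 + (0)·(-61) + 0·25 + 0·15 + 2·144 + 0·114 = 38
  c_6 = 0·43 + 2·250 + 1·92 + (0)·(-61) + 0·25 + 0·15 + (-4)·(144) + 0·114 = 16
  c_7 = 0·43 + 0·250 + 0·92 + (0)·(-61) + 0·25 + 1·15 + 0·144 + 0·114 = 15
  c_8 = 1·43 + 0·250 + 0·92 + (0)·(-61) + 0·25 + 0·15 + 0·144 + 0·114 = 43
Expand coordinatewise in base 7:
  c_1 = 41 = 6·7^0 + 5·7^1
  c_2 = 35 = 0·7^0 + 5·7^1
  c_3 = 45 = 3·7^0 + 6·7^1
  c_4 = 28 = 0·7^0 + 4·7^1
  c_5 = 38 = 3·7^0 + 5·7^1
  c_6 = 16 = 2·7^0 + 2·7^1
  c_7 = 15 = 1·7^0 + 2·7^1
  c_8 = 43 = 1·7^0 + 6·7^1
Factor λ_0 = (6, 0, 3, 0, 3, 2, 1, 1)
Factor λ_1 = (5, 5, 6, 4, 5, 2, 2, 6)

((6, 0, 3, 0, 3, 2, 1, 1), (5, 5, 6, 4, 5, 2, 2, 6))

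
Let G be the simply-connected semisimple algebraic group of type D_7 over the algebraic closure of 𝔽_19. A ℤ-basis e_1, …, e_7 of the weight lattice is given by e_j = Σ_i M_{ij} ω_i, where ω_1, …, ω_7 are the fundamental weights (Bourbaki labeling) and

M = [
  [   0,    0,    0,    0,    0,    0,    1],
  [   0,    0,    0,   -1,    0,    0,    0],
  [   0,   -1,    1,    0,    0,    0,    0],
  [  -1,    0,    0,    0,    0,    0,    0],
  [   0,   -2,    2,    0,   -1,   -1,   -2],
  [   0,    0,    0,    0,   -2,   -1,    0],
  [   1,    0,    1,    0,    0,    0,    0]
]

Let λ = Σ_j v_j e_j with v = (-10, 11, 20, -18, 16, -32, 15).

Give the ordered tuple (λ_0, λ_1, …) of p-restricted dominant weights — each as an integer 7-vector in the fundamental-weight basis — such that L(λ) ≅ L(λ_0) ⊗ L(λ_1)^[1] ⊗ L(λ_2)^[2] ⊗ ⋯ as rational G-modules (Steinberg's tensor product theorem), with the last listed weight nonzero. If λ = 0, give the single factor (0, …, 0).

((15, 18, 9, 10, 4, 0, 10),)

Compute c_i = Σ_j M_{ij} v_j with v = (-10, 11, 20, -18, 16, -32, 15):
  c_1 = 0*-10 + 0*11 + 0*20 + 0*-18 + 0*16 + 0*-32 + 1*15 = 15
  c_2 = 0*-10 + 0*11 + 0*20 + -1*-18 + 0*16 + 0*-32 + 0*15 = 18
  c_3 = 0*-10 + -1*11 + 1*20 + 0*-18 + 0*16 + 0*-32 + 0*15 = 9
  c_4 = -1*-10 + 0*11 + 0*20 + 0*-18 + 0*16 + 0*-32 + 0*15 = 10
  c_5 = 0*-10 + -2*11 + 2*20 + 0*-18 + -1*16 + -1*-32 + -2*15 = 4
  c_6 = 0*-10 + 0*11 + 0*20 + 0*-18 + -2*16 + -1*-32 + 0*15 = 0
  c_7 = 1*-10 + 0*11 + 1*20 + 0*-18 + 0*16 + 0*-32 + 0*15 = 10
Base-19 expansion of each c_i:
  c_1 = 15 = 15·19^0
  c_2 = 18 = 18·19^0
  c_3 = 9 = 9·19^0
  c_4 = 10 = 10·19^0
  c_5 = 4 = 4·19^0
  c_6 = 0
  c_7 = 10 = 10·19^0
Factor λ_0 = (15, 18, 9, 10, 4, 0, 10)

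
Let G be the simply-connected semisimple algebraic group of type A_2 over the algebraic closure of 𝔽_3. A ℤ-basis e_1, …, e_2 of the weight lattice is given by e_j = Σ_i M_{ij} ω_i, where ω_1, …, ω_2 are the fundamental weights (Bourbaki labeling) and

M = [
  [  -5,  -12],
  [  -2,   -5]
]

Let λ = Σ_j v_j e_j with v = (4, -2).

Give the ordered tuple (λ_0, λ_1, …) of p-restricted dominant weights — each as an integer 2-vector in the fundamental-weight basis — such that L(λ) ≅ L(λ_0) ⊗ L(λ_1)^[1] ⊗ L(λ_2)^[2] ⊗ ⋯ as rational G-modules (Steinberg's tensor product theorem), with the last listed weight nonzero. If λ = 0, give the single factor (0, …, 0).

Compute c_i = Σ_j M_{ij} v_j with v = (4, -2):
  c_1 = (-5)·(4) + (-12)·(-2) = 4
  c_2 = (-2)·(4) + (-5)·(-2) = 2
Expand coordinatewise in base 3:
  c_1 = 4 = 1·3^0 + 1·3^1
  c_2 = 2 = 2·3^0
Factor λ_0 = (1, 2)
Factor λ_1 = (1, 0)

((1, 2), (1, 0))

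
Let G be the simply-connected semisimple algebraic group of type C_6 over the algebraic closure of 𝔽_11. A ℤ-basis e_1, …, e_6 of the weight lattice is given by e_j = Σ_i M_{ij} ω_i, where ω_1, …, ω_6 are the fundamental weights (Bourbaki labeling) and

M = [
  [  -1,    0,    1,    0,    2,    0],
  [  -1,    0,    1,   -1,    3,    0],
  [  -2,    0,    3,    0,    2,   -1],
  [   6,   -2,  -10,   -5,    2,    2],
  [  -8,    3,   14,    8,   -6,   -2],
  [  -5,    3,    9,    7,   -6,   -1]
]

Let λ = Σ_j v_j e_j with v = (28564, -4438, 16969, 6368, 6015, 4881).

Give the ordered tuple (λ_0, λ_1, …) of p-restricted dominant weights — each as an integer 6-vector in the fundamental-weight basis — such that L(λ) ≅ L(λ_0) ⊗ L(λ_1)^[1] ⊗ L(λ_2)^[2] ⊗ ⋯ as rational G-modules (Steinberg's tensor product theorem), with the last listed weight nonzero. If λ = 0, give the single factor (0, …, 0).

Compute c_i = Σ_j M_{ij} v_j with v = (28564, -4438, 16969, 6368, 6015, 4881):
  c_1 = -1*28564 + 0*-4438 + 1*16969 + 0*6368 + 2*6015 + 0*4881 = 435
  c_2 = -1*28564 + 0*-4438 + 1*16969 + -1*6368 + 3*6015 + 0*4881 = 82
  c_3 = -2*28564 + 0*-4438 + 3*16969 + 0*6368 + 2*6015 + -1*4881 = 928
  c_4 = 6*28564 + -2*-4438 + -10*16969 + -5*6368 + 2*6015 + 2*4881 = 522
  c_5 = -8*28564 + 3*-4438 + 14*16969 + 8*6368 + -6*6015 + -2*4881 = 832
  c_6 = -5*28564 + 3*-4438 + 9*16969 + 7*6368 + -6*6015 + -1*4881 = 192
Base-11 expansion of each c_i:
  c_1 = 435 = 6·11^0 + 6·11^1 + 3·11^2
  c_2 = 82 = 5·11^0 + 7·11^1
  c_3 = 928 = 4·11^0 + 7·11^1 + 7·11^2
  c_4 = 522 = 5·11^0 + 3·11^1 + 4·11^2
  c_5 = 832 = 7·11^0 + 9·11^1 + 6·11^2
  c_6 = 192 = 5·11^0 + 6·11^1 + 1·11^2
λ_0 = (6, 5, 4, 5, 7, 5)
λ_1 = (6, 7, 7, 3, 9, 6)
λ_2 = (3, 0, 7, 4, 6, 1)

((6, 5, 4, 5, 7, 5), (6, 7, 7, 3, 9, 6), (3, 0, 7, 4, 6, 1))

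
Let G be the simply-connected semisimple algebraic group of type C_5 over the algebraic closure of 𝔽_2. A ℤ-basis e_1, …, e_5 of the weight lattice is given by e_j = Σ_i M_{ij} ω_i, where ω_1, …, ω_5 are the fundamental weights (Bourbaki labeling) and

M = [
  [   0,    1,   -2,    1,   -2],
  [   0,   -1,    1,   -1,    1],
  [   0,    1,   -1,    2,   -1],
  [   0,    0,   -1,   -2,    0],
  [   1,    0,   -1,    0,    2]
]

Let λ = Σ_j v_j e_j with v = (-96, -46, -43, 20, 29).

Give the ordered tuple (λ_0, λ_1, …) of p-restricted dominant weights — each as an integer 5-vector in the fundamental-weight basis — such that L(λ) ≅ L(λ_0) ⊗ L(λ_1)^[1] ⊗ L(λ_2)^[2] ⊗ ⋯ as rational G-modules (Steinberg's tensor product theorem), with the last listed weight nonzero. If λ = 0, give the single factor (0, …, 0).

((0, 0, 0, 1, 1), (1, 0, 0, 1, 0), (0, 1, 0, 0, 1), (0, 1, 1, 0, 0))

ω-coordinates c = M·v, v = (-96, -46, -43, 20, 29):
  c_1 = (0)·(-96) + (1)·(-46) + (-2)·(-43) + (1)·(20) + (-2)·(29) = 2
  c_2 = (0)·(-96) + (-1)·(-46) + (1)·(-43) + (-1)·(20) + (1)·(29) = 12
  c_3 = (0)·(-96) + (1)·(-46) + (-1)·(-43) + (2)·(20) + (-1)·(29) = 8
  c_4 = (0)·(-96) + (0)·(-46) + (-1)·(-43) + (-2)·(20) + (0)·(29) = 3
  c_5 = (1)·(-96) + (0)·(-46) + (-1)·(-43) + (0)·(20) + (2)·(29) = 5
Base-2 expansion of each c_i:
  c_1 = 2 = 0·2^0 + 1·2^1
  c_2 = 12 = 0·2^0 + 0·2^1 + 1·2^2 + 1·2^3
  c_3 = 8 = 0·2^0 + 0·2^1 + 0·2^2 + 1·2^3
  c_4 = 3 = 1·2^0 + 1·2^1
  c_5 = 5 = 1·2^0 + 0·2^1 + 1·2^2
λ_0 = (0, 0, 0, 1, 1)
λ_1 = (1, 0, 0, 1, 0)
λ_2 = (0, 1, 0, 0, 1)
λ_3 = (0, 1, 1, 0, 0)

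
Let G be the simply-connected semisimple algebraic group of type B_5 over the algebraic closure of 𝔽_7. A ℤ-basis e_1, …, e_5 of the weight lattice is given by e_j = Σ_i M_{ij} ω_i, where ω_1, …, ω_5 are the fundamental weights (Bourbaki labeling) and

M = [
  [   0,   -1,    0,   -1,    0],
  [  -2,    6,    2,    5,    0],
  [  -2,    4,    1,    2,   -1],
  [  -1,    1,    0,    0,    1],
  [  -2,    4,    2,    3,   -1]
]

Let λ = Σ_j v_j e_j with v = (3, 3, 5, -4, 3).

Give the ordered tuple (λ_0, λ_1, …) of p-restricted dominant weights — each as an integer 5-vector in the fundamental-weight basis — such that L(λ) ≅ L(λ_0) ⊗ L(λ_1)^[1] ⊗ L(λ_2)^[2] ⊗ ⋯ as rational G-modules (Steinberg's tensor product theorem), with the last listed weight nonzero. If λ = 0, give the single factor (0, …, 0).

((1, 2, 0, 3, 1),)

In the fundamental-weight basis, λ has coordinates c = M·v (v = (3, 3, 5, -4, 3)):
  c_1 = (0)·(3) + (-1)·(3) + (0)·(5) + (-1)·(-4) + (0)·(3) = 1
  c_2 = (-2)·(3) + (6)·(3) + (2)·(5) + (5)·(-4) + (0)·(3) = 2
  c_3 = (-2)·(3) + (4)·(3) + (1)·(5) + (2)·(-4) + (-1)·(3) = 0
  c_4 = (-1)·(3) + (1)·(3) + (0)·(5) + (0)·(-4) + (1)·(3) = 3
  c_5 = (-2)·(3) + (4)·(3) + (2)·(5) + (3)·(-4) + (-1)·(3) = 1
p = 7; digits c_i = Σ_j d_{ij}·7^j, 0 ≤ d_{ij} < 7:
  c_1 = 1 = 1·7^0
  c_2 = 2 = 2·7^0
  c_3 = 0
  c_4 = 3 = 3·7^0
  c_5 = 1 = 1·7^0
λ_0 = (1, 2, 0, 3, 1)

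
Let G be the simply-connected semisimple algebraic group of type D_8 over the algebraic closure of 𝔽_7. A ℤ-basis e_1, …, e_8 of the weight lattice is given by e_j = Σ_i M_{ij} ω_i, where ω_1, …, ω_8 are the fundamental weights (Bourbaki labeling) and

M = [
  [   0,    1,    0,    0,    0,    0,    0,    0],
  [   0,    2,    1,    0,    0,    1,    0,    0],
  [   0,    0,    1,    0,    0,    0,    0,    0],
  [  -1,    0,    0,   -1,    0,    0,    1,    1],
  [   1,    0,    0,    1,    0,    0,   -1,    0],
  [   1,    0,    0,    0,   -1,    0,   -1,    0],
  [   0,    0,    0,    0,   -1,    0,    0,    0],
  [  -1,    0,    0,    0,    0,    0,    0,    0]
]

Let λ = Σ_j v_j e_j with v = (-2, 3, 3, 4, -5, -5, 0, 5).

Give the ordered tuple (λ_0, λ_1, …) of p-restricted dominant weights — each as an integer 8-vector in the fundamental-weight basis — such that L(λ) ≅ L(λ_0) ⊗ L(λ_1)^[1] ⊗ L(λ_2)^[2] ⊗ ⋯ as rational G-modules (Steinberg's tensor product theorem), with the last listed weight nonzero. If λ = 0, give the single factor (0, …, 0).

Change of basis e → ω: c = M·v where v = (-2, 3, 3, 4, -5, -5, 0, 5):
  c_1 = (0)·(-2) + (1)·(3) + (0)·(3) + (0)·(4) + (0)·(-5) + (0)·(-5) + (0)·(0) + (0)·(5) = 3
  c_2 = (0)·(-2) + (2)·(3) + (1)·(3) + (0)·(4) + (0)·(-5) + (1)·(-5) + (0)·(0) + (0)·(5) = 4
  c_3 = (0)·(-2) + (0)·(3) + (1)·(3) + (0)·(4) + (0)·(-5) + (0)·(-5) + (0)·(0) + (0)·(5) = 3
  c_4 = (-1)·(-2) + (0)·(3) + (0)·(3) + (-1)·(4) + (0)·(-5) + (0)·(-5) + (1)·(0) + (1)·(5) = 3
  c_5 = (1)·(-2) + (0)·(3) + (0)·(3) + (1)·(4) + (0)·(-5) + (0)·(-5) + (-1)·(0) + (0)·(5) = 2
  c_6 = (1)·(-2) + (0)·(3) + (0)·(3) + (0)·(4) + (-1)·(-5) + (0)·(-5) + (-1)·(0) + (0)·(5) = 3
  c_7 = (0)·(-2) + (0)·(3) + (0)·(3) + (0)·(4) + (-1)·(-5) + (0)·(-5) + (0)·(0) + (0)·(5) = 5
  c_8 = (-1)·(-2) + (0)·(3) + (0)·(3) + (0)·(4) + (0)·(-5) + (0)·(-5) + (0)·(0) + (0)·(5) = 2
Base-7 expansion of each c_i:
  c_1 = 3 = 3·7^0
  c_2 = 4 = 4·7^0
  c_3 = 3 = 3·7^0
  c_4 = 3 = 3·7^0
  c_5 = 2 = 2·7^0
  c_6 = 3 = 3·7^0
  c_7 = 5 = 5·7^0
  c_8 = 2 = 2·7^0
p-restricted factor λ_0 = (3, 4, 3, 3, 2, 3, 5, 2)

((3, 4, 3, 3, 2, 3, 5, 2),)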